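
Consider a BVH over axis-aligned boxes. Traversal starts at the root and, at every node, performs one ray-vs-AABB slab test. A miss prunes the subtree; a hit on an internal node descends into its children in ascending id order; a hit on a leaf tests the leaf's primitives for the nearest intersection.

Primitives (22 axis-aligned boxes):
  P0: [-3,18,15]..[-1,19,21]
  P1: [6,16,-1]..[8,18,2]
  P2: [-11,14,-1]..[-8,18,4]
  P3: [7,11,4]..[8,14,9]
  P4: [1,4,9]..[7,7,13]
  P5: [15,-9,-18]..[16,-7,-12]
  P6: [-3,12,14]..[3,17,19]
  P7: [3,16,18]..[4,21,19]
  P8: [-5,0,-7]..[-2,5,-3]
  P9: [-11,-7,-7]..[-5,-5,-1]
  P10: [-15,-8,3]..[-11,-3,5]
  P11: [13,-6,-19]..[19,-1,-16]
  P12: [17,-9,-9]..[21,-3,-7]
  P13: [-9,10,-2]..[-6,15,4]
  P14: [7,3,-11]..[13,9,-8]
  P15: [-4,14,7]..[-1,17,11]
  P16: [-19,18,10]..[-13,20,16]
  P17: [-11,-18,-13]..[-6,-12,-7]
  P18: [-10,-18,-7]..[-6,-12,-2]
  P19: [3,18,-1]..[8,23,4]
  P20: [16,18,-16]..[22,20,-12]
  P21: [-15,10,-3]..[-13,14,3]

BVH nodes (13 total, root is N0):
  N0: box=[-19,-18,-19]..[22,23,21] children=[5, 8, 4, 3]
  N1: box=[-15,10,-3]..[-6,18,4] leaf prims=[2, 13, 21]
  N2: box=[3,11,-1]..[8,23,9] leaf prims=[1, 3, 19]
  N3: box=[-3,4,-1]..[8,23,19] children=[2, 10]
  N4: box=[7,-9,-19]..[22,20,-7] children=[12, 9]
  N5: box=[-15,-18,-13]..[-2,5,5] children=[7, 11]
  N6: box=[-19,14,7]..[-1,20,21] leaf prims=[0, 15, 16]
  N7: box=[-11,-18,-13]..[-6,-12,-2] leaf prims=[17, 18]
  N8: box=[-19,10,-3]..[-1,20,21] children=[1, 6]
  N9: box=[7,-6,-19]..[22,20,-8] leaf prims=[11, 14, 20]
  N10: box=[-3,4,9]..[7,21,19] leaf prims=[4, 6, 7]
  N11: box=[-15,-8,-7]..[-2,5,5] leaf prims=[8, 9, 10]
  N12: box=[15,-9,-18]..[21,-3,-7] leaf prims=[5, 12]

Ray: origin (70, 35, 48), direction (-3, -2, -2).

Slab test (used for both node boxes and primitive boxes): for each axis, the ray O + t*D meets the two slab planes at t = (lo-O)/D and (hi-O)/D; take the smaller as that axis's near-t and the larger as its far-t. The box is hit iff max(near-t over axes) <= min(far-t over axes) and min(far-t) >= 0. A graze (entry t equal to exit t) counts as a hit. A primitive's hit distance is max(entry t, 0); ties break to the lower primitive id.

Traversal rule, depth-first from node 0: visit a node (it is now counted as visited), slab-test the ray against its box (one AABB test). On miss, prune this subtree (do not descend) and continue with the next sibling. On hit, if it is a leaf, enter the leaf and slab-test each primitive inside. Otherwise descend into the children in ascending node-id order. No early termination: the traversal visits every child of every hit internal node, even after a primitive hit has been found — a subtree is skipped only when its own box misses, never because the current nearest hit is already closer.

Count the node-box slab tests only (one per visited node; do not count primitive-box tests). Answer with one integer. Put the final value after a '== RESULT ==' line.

Traverse from the root:
N0 x:[16,89/3] y:[6,53/2] z:[27/2,67/2] -> hit [16,53/2], descend [3, 4, 5, 8]
  N3 x:[62/3,73/3] y:[6,31/2] z:[29/2,49/2] -> miss, prune
  N4 x:[16,21] y:[15/2,22] z:[55/2,67/2] -> miss, prune
  N5 x:[24,85/3] y:[15,53/2] z:[43/2,61/2] -> hit [24,53/2], descend [7, 11]
    N7 x:[76/3,27] y:[47/2,53/2] z:[25,61/2] -> hit [76/3,53/2] leaf, test {P17(miss), P18@t=76/3}
    N11 x:[24,85/3] y:[15,43/2] z:[43/2,55/2] -> miss, prune
  N8 x:[71/3,89/3] y:[15/2,25/2] z:[27/2,51/2] -> miss, prune

order=[0, 3, 4, 5, 7, 11, 8]  |boxes|=7  |leaves|=1  hit=P18

== RESULT ==
7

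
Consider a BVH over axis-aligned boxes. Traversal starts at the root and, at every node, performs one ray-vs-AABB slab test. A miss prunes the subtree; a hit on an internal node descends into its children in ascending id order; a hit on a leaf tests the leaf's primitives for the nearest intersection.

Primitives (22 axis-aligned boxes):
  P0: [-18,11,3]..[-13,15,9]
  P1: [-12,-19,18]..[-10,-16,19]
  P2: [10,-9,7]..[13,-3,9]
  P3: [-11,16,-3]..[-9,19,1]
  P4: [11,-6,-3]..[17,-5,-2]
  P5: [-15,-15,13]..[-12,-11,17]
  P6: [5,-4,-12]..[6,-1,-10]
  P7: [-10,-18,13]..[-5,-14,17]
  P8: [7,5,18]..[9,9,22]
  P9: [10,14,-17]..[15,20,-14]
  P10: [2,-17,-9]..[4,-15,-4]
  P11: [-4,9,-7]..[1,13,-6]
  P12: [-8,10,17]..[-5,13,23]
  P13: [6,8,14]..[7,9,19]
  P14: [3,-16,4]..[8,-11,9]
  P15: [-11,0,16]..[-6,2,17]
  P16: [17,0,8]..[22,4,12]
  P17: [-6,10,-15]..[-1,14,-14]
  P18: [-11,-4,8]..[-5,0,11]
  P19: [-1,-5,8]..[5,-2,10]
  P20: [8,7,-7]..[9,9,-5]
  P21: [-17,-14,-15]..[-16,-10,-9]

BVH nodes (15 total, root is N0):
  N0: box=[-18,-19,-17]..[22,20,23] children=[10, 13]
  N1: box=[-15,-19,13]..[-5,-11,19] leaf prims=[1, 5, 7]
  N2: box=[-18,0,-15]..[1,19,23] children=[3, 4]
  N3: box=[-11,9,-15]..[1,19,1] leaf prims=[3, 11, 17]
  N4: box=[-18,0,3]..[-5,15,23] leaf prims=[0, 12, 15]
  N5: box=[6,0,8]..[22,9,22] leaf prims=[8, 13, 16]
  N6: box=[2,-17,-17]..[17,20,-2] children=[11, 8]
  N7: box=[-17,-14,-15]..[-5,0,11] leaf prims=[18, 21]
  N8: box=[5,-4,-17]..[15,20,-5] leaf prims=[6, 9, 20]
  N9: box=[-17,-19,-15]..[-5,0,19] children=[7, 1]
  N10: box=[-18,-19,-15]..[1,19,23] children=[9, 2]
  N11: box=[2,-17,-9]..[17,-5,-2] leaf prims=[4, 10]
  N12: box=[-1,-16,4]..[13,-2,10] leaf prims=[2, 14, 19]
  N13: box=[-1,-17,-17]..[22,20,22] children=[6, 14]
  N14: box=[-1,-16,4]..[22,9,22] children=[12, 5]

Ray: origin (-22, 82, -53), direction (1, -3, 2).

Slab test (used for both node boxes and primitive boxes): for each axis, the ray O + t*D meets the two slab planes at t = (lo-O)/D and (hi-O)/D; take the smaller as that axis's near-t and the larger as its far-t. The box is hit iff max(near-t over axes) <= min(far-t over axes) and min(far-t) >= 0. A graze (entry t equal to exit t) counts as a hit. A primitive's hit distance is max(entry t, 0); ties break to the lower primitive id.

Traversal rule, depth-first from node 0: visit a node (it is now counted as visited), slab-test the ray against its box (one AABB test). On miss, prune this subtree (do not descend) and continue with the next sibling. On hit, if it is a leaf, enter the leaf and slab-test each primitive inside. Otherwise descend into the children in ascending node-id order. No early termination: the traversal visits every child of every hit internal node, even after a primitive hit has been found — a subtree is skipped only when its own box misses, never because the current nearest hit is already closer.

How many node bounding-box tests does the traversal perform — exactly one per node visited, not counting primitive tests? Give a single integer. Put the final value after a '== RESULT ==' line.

Traverse from the root:
N0 x:[4,44] y:[62/3,101/3] z:[18,38] -> hit [62/3,101/3], descend [10, 13]
  N10 x:[4,23] y:[21,101/3] z:[19,38] -> hit [21,23], descend [2, 9]
    N2 x:[4,23] y:[21,82/3] z:[19,38] -> hit [21,23], descend [3, 4]
      N3 x:[11,23] y:[21,73/3] z:[19,27] -> hit [21,23] leaf, test {P3(miss), P11@t=23, P17(miss)}
      N4 x:[4,17] y:[67/3,82/3] z:[28,38] -> miss, prune
    N9 x:[5,17] y:[82/3,101/3] z:[19,36] -> miss, prune
  N13 x:[21,44] y:[62/3,33] z:[18,75/2] -> hit [21,33], descend [6, 14]
    N6 x:[24,39] y:[62/3,33] z:[18,51/2] -> hit [24,51/2], descend [8, 11]
      N8 x:[27,37] y:[62/3,86/3] z:[18,24] -> miss, prune
      N11 x:[24,39] y:[29,33] z:[22,51/2] -> miss, prune
    N14 x:[21,44] y:[73/3,98/3] z:[57/2,75/2] -> hit [57/2,98/3], descend [5, 12]
      N5 x:[28,44] y:[73/3,82/3] z:[61/2,75/2] -> miss, prune
      N12 x:[21,35] y:[28,98/3] z:[57/2,63/2] -> hit [57/2,63/2] leaf, test {P2(miss), P14(miss), P19(miss)}

order=[0, 10, 2, 3, 4, 9, 13, 6, 8, 11, 14, 5, 12]  |boxes|=13  |leaves|=2  hit=P11

== RESULT ==
13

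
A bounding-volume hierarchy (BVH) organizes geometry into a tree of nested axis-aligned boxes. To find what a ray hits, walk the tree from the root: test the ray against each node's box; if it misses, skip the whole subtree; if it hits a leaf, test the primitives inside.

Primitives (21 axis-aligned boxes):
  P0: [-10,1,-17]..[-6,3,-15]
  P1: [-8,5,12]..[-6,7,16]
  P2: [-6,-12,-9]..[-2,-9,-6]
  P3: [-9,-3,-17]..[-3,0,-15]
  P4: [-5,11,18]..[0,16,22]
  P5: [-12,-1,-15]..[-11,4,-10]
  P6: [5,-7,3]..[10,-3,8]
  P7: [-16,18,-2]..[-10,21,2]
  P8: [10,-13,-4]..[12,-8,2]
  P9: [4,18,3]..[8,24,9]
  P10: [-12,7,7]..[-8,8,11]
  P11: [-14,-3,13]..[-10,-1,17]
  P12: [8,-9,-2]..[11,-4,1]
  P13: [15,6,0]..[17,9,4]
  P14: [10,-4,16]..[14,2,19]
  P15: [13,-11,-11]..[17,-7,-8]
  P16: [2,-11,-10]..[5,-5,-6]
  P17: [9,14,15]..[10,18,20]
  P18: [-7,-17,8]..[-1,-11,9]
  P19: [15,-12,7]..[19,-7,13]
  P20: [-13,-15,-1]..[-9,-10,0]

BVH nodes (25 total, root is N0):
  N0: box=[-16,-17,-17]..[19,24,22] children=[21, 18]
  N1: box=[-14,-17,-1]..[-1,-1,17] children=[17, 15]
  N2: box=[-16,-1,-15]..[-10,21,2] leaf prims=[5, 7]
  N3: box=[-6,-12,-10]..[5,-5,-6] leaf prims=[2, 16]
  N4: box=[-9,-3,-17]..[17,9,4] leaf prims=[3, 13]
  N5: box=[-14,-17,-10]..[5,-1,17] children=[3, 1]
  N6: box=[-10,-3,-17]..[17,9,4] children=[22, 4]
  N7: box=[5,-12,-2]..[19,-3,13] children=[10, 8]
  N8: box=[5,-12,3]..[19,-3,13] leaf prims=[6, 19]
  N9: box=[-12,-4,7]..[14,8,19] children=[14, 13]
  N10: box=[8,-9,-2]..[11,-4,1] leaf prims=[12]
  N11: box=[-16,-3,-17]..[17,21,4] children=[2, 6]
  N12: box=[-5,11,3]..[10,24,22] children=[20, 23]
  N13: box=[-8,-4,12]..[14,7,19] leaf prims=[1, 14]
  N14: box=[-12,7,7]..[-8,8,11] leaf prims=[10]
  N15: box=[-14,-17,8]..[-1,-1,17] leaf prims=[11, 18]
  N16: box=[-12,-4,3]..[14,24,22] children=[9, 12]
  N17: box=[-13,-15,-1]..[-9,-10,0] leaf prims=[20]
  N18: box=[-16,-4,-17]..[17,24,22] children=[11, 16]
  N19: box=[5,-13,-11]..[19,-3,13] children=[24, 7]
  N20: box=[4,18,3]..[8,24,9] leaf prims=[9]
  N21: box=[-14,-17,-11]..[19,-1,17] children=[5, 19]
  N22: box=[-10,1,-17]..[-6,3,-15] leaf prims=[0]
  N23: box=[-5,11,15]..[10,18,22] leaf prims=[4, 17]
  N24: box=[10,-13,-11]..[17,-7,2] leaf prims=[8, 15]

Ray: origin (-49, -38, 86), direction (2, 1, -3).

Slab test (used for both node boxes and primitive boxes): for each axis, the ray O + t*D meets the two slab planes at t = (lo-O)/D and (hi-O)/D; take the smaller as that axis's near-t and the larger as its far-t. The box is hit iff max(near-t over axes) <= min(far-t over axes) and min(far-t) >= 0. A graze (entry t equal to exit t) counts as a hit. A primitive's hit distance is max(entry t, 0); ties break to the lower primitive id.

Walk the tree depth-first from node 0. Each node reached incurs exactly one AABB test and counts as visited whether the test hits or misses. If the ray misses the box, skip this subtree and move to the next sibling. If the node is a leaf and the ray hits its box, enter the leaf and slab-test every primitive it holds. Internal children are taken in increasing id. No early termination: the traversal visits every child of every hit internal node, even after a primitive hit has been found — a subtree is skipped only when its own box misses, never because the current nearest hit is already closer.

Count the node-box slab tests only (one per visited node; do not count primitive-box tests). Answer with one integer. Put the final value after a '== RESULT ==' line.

Traverse from the root:
N0 x:[33/2,34] y:[21,62] z:[64/3,103/3] -> hit [64/3,34], descend [18, 21]
  N18 x:[33/2,33] y:[34,62] z:[64/3,103/3] -> miss, prune
  N21 x:[35/2,34] y:[21,37] z:[23,97/3] -> hit [23,97/3], descend [5, 19]
    N5 x:[35/2,27] y:[21,37] z:[23,32] -> hit [23,27], descend [1, 3]
      N1 x:[35/2,24] y:[21,37] z:[23,29] -> hit [23,24], descend [15, 17]
        N15 x:[35/2,24] y:[21,37] z:[23,26] -> hit [23,24] leaf, test {P11(miss), P18(miss)}
        N17 x:[18,20] y:[23,28] z:[86/3,29] -> miss, prune
      N3 x:[43/2,27] y:[26,33] z:[92/3,32] -> miss, prune
    N19 x:[27,34] y:[25,35] z:[73/3,97/3] -> hit [27,97/3], descend [7, 24]
      N7 x:[27,34] y:[26,35] z:[73/3,88/3] -> hit [27,88/3], descend [8, 10]
        N8 x:[27,34] y:[26,35] z:[73/3,83/3] -> hit [27,83/3] leaf, test {P6(miss), P19(miss)}
        N10 x:[57/2,30] y:[29,34] z:[85/3,88/3] -> hit [29,88/3] leaf, test {P12@t=29}
      N24 x:[59/2,33] y:[25,31] z:[28,97/3] -> hit [59/2,31] leaf, test {P8@t=59/2, P15(miss)}

order=[0, 18, 21, 5, 1, 15, 17, 3, 19, 7, 8, 10, 24]  |boxes|=13  |leaves|=4  hit=P12

== RESULT ==
13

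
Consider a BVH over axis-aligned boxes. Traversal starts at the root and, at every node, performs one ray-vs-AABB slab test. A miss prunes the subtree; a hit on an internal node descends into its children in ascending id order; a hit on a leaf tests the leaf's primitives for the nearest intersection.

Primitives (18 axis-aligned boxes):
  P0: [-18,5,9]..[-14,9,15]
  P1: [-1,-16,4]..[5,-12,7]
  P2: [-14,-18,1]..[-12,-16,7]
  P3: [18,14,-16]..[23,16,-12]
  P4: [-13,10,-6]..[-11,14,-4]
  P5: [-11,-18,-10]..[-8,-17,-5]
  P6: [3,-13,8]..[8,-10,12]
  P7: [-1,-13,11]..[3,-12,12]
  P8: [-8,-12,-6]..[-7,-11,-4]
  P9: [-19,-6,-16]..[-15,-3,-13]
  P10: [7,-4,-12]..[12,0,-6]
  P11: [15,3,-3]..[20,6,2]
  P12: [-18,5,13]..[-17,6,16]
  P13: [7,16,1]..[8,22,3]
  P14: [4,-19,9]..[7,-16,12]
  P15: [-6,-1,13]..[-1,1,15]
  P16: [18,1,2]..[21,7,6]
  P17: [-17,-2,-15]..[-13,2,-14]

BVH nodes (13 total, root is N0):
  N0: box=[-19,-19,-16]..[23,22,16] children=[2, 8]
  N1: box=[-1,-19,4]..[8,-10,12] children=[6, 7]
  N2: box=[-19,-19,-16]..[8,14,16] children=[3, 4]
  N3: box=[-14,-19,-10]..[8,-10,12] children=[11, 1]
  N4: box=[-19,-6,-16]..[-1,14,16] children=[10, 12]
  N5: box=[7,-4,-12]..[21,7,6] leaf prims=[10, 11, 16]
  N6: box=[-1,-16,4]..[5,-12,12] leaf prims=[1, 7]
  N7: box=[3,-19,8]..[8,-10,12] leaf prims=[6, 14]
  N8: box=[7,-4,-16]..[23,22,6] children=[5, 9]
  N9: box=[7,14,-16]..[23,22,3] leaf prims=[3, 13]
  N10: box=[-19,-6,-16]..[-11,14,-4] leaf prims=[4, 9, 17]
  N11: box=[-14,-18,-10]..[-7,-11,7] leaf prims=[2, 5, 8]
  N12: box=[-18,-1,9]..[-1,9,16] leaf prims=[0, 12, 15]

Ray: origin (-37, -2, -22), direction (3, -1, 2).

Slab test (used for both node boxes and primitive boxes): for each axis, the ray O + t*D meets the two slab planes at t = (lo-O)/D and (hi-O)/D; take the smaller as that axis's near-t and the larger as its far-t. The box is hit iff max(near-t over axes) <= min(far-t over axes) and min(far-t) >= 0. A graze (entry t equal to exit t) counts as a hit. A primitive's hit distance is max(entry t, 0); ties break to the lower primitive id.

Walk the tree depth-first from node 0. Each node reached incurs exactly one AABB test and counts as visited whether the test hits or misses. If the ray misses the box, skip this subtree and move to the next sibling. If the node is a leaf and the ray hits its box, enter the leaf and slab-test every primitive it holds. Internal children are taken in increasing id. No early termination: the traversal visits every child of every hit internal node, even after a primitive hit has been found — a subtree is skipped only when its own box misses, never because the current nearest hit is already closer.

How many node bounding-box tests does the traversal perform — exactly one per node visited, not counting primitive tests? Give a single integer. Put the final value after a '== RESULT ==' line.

Traverse from the root:
N0 x:[6,20] y:[-24,17] z:[3,19] -> hit [6,17], descend [2, 8]
  N2 x:[6,15] y:[-16,17] z:[3,19] -> hit [6,15], descend [3, 4]
    N3 x:[23/3,15] y:[8,17] z:[6,17] -> hit [8,15], descend [1, 11]
      N1 x:[12,15] y:[8,17] z:[13,17] -> hit [13,15], descend [6, 7]
        N6 x:[12,14] y:[10,14] z:[13,17] -> hit [13,14] leaf, test {P1@t=13, P7(miss)}
        N7 x:[40/3,15] y:[8,17] z:[15,17] -> hit [15,15] leaf, test {P6(miss), P14(miss)}
      N11 x:[23/3,10] y:[9,16] z:[6,29/2] -> hit [9,10] leaf, test {P2(miss), P5(miss), P8(miss)}
    N4 x:[6,12] y:[-16,4] z:[3,19] -> miss, prune
  N8 x:[44/3,20] y:[-24,2] z:[3,14] -> miss, prune

Visited [0, 2, 3, 1, 6, 7, 11, 4, 8]. Tests: 9 box, 3 leaf. Nearest: P1.

== RESULT ==
9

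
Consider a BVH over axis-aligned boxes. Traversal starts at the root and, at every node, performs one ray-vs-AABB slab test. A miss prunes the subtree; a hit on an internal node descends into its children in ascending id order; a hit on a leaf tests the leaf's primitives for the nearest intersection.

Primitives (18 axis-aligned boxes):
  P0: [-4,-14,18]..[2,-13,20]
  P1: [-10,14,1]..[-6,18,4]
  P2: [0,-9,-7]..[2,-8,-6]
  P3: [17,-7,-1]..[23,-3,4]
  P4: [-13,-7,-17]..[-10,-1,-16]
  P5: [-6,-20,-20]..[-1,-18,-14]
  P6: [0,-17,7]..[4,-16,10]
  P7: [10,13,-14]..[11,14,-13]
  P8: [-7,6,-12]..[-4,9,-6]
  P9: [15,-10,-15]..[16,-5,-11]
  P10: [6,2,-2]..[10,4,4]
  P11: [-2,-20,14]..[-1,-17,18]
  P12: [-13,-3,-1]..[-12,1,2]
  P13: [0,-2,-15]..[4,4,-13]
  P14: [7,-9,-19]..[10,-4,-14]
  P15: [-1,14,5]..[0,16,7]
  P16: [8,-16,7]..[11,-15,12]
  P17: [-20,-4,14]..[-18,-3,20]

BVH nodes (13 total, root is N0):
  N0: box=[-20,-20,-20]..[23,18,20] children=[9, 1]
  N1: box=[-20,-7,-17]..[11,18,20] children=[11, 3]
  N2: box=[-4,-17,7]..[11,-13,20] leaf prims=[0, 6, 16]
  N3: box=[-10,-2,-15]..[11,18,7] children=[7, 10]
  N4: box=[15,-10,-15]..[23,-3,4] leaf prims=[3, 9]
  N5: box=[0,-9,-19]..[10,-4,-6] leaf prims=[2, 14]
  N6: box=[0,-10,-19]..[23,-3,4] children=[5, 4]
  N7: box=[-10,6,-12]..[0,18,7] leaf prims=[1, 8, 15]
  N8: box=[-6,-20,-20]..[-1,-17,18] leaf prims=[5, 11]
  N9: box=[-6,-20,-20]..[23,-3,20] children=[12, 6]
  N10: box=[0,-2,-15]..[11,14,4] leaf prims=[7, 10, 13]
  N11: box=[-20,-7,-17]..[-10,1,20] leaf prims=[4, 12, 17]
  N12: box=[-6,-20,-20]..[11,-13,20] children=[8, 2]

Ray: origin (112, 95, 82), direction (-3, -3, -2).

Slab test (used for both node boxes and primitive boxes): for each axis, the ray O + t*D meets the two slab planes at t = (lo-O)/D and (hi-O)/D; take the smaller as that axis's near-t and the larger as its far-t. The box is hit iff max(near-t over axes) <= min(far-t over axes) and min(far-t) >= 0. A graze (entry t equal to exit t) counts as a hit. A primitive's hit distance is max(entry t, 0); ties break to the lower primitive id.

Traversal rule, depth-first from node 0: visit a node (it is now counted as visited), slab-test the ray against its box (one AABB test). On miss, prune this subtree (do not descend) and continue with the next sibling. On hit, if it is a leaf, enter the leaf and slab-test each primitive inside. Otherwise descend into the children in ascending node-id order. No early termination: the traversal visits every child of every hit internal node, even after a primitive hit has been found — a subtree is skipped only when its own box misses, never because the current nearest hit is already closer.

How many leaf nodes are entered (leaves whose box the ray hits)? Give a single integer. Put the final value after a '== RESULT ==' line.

Walk:
N0 x:[89/3,44] y:[77/3,115/3] z:[31,51] -> hit [31,115/3], descend [1, 9]
  N1 x:[101/3,44] y:[77/3,34] z:[31,99/2] -> hit [101/3,34], descend [3, 11]
    N3 x:[101/3,122/3] y:[77/3,97/3] z:[75/2,97/2] -> miss, prune
    N11 x:[122/3,44] y:[94/3,34] z:[31,99/2] -> miss, prune
  N9 x:[89/3,118/3] y:[98/3,115/3] z:[31,51] -> hit [98/3,115/3], descend [6, 12]
    N6 x:[89/3,112/3] y:[98/3,35] z:[39,101/2] -> miss, prune
    N12 x:[101/3,118/3] y:[36,115/3] z:[31,51] -> hit [36,115/3], descend [2, 8]
      N2 x:[101/3,116/3] y:[36,112/3] z:[31,75/2] -> hit [36,112/3] leaf, test {P0(miss), P6@t=37, P16(miss)}
      N8 x:[113/3,118/3] y:[112/3,115/3] z:[32,51] -> hit [113/3,115/3] leaf, test {P5(miss), P11(miss)}

Summary -> nodes [0, 1, 3, 11, 9, 6, 12, 2, 8]; box-tests=9; leaf-entries=2; first=P6

== RESULT ==
2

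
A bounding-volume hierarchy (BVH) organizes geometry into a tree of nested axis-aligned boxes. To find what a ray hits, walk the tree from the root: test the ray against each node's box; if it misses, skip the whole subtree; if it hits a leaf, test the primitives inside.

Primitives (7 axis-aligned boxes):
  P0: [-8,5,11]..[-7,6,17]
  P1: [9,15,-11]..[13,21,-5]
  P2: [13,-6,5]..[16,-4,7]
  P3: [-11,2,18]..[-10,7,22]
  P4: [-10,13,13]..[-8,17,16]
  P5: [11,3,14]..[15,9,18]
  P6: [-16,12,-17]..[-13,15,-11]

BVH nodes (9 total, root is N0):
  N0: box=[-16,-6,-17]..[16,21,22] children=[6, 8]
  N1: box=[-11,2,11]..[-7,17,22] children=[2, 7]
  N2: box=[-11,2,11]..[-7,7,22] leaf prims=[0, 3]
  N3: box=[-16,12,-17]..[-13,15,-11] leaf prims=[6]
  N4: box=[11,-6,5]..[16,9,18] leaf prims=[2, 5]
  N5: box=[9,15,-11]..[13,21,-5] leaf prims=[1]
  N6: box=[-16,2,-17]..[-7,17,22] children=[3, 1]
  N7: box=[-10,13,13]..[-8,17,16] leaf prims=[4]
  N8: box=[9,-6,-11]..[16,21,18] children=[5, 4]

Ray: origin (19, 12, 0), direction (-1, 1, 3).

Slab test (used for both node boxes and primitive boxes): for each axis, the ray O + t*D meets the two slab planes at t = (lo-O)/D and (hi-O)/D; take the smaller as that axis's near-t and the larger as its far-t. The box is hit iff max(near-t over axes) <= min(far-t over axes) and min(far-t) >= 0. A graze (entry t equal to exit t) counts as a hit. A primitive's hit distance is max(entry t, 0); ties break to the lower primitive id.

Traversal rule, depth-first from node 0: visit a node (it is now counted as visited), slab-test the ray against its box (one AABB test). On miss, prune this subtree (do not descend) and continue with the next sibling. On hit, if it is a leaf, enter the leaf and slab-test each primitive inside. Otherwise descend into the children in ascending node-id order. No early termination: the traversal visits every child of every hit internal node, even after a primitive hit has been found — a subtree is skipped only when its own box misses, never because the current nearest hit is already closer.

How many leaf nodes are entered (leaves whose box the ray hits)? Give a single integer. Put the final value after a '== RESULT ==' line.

Trace the traversal:
N0 x:[3,35] y:[-18,9] z:[-17/3,22/3] -> hit [3,22/3], descend [6, 8]
  N6 x:[26,35] y:[-10,5] z:[-17/3,22/3] -> miss, prune
  N8 x:[3,10] y:[-18,9] z:[-11/3,6] -> hit [3,6], descend [4, 5]
    N4 x:[3,8] y:[-18,-3] z:[5/3,6] -> miss, prune
    N5 x:[6,10] y:[3,9] z:[-11/3,-5/3] -> miss, prune

order=[0, 6, 8, 4, 5]  |boxes|=5  |leaves|=0  hit=miss

== RESULT ==
0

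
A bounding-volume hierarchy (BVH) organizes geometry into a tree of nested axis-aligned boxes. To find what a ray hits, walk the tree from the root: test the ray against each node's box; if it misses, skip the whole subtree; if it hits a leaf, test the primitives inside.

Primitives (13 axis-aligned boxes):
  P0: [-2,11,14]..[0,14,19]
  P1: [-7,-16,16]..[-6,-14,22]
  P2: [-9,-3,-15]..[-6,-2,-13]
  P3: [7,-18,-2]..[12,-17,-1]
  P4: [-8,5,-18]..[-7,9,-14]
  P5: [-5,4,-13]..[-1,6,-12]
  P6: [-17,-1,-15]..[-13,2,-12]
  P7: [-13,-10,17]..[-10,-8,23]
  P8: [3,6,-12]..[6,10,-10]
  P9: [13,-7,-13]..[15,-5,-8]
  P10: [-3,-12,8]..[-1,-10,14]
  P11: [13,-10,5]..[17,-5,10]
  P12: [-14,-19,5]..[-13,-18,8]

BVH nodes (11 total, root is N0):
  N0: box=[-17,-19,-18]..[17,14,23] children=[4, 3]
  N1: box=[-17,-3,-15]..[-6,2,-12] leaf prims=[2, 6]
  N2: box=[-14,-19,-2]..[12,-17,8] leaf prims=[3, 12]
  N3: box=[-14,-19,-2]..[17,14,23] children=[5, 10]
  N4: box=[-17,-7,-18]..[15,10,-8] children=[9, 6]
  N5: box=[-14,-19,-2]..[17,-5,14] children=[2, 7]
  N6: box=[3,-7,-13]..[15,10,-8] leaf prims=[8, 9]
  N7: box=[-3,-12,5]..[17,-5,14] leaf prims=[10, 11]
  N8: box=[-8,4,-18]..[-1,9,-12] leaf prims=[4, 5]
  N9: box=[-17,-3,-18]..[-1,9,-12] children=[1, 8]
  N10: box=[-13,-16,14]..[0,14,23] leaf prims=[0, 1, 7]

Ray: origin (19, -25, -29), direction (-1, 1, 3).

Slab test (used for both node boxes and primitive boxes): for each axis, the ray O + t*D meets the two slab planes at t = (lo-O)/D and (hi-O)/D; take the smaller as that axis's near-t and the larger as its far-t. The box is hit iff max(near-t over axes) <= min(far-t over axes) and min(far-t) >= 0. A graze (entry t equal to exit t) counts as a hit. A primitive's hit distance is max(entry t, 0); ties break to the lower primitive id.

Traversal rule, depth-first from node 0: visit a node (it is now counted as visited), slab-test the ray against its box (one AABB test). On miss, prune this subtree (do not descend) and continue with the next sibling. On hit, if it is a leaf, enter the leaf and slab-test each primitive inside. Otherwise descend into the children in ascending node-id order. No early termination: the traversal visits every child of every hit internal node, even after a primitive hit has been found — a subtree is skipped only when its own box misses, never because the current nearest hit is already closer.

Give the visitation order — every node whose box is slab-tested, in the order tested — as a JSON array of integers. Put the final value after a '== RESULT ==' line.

Traverse from the root:
N0 x:[2,36] y:[6,39] z:[11/3,52/3] -> hit [6,52/3], descend [3, 4]
  N3 x:[2,33] y:[6,39] z:[9,52/3] -> hit [9,52/3], descend [5, 10]
    N5 x:[2,33] y:[6,20] z:[9,43/3] -> hit [9,43/3], descend [2, 7]
      N2 x:[7,33] y:[6,8] z:[9,37/3] -> miss, prune
      N7 x:[2,22] y:[13,20] z:[34/3,43/3] -> hit [13,43/3] leaf, test {P10(miss), P11(miss)}
    N10 x:[19,32] y:[9,39] z:[43/3,52/3] -> miss, prune
  N4 x:[4,36] y:[18,35] z:[11/3,7] -> miss, prune

order=[0, 3, 5, 2, 7, 10, 4]  |boxes|=7  |leaves|=1  hit=miss

== RESULT ==
[0, 3, 5, 2, 7, 10, 4]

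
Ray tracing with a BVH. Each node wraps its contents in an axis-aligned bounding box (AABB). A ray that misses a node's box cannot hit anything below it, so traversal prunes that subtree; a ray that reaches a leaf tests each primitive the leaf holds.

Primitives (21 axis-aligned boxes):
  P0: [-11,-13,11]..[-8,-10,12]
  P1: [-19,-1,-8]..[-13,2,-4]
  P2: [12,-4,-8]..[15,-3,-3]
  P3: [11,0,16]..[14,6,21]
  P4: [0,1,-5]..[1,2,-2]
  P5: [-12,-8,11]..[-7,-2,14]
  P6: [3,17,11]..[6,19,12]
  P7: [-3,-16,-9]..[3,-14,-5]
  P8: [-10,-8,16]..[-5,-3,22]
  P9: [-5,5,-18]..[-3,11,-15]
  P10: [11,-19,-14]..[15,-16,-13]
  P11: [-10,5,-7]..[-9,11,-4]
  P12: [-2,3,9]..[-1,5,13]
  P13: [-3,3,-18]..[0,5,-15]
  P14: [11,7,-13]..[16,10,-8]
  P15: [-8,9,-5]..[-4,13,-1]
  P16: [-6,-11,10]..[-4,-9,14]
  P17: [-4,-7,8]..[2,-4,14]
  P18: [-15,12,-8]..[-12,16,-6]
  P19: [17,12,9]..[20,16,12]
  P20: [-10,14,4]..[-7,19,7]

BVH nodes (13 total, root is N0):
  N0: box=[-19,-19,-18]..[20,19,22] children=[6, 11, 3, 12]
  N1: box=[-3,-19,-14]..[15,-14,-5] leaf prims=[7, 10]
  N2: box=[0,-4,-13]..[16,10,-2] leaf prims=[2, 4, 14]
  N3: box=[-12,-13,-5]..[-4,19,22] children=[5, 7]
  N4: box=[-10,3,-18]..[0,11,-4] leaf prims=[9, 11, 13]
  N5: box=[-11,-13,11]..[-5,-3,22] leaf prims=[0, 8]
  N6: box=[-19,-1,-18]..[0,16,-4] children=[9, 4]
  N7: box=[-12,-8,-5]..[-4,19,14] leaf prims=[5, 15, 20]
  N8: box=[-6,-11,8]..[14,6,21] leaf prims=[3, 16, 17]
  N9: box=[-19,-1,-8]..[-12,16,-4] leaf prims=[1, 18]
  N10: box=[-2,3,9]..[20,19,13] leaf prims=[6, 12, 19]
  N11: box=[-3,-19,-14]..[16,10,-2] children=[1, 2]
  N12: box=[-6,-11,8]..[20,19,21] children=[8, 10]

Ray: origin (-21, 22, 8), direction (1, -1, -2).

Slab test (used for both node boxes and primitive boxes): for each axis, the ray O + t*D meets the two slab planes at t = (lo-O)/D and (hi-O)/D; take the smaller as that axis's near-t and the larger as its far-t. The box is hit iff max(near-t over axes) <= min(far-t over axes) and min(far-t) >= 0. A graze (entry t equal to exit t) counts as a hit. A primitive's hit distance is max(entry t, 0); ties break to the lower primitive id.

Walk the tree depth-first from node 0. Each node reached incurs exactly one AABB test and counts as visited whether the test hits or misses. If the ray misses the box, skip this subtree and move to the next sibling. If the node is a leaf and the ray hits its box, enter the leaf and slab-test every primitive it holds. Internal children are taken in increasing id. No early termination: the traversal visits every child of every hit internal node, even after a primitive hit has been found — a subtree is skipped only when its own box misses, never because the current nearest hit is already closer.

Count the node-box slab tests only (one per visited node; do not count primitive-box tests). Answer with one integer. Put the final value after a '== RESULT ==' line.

Trace the traversal:
N0 x:[2,41] y:[3,41] z:[-7,13] -> hit [3,13], descend [3, 6, 11, 12]
  N3 x:[9,17] y:[3,35] z:[-7,13/2] -> miss, prune
  N6 x:[2,21] y:[6,23] z:[6,13] -> hit [6,13], descend [4, 9]
    N4 x:[11,21] y:[11,19] z:[6,13] -> hit [11,13] leaf, test {P9(miss), P11(miss), P13(miss)}
    N9 x:[2,9] y:[6,23] z:[6,8] -> hit [6,8] leaf, test {P1(miss), P18@t=7}
  N11 x:[18,37] y:[12,41] z:[5,11] -> miss, prune
  N12 x:[15,41] y:[3,33] z:[-13/2,0] -> miss, prune

Visited [0, 3, 6, 4, 9, 11, 12]. Tests: 7 box, 2 leaf. Nearest: P18.

== RESULT ==
7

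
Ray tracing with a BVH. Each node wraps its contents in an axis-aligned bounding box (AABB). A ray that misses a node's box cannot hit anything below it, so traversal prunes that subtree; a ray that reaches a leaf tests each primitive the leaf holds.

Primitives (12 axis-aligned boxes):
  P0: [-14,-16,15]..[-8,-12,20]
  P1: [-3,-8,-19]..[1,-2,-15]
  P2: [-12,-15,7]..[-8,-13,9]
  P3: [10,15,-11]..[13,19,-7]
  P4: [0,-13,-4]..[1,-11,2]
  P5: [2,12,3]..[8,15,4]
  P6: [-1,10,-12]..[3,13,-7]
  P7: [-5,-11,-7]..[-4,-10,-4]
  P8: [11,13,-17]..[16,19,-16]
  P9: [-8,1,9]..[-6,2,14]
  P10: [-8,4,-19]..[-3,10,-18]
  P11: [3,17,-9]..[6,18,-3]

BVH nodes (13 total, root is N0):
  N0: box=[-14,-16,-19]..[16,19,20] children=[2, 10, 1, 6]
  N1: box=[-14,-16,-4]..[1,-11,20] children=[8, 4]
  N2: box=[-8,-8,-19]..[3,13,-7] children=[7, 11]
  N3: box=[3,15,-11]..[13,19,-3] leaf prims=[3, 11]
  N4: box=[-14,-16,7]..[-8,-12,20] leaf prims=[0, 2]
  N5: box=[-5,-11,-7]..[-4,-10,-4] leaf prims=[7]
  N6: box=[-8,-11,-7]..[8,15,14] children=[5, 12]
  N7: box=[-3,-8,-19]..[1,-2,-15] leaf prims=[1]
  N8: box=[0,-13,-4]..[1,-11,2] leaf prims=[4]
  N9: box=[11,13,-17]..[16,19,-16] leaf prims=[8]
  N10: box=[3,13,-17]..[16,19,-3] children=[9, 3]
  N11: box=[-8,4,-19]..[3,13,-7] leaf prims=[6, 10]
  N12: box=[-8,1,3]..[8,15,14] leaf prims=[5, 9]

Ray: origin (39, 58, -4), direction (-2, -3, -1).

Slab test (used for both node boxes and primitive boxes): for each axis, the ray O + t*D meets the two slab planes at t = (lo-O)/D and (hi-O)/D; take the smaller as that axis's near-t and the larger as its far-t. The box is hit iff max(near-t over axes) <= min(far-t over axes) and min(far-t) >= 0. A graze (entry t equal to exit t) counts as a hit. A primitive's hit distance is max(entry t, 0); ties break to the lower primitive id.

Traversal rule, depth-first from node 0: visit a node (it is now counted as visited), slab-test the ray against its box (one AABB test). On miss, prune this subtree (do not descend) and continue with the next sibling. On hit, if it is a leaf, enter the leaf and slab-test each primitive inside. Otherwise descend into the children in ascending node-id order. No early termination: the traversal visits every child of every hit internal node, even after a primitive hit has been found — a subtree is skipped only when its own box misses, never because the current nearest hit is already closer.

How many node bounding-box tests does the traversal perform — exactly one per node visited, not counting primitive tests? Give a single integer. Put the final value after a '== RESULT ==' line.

Walk:
N0 x:[23/2,53/2] y:[13,74/3] z:[-24,15] -> hit [13,15], descend [1, 2, 6, 10]
  N1 x:[19,53/2] y:[23,74/3] z:[-24,0] -> miss, prune
  N2 x:[18,47/2] y:[15,22] z:[3,15] -> miss, prune
  N6 x:[31/2,47/2] y:[43/3,23] z:[-18,3] -> miss, prune
  N10 x:[23/2,18] y:[13,15] z:[-1,13] -> hit [13,13], descend [3, 9]
    N3 x:[13,18] y:[13,43/3] z:[-1,7] -> miss, prune
    N9 x:[23/2,14] y:[13,15] z:[12,13] -> hit [13,13] leaf, test {P8@t=13}

Visited [0, 1, 2, 6, 10, 3, 9]. Tests: 7 box, 1 leaf. Nearest: P8.

== RESULT ==
7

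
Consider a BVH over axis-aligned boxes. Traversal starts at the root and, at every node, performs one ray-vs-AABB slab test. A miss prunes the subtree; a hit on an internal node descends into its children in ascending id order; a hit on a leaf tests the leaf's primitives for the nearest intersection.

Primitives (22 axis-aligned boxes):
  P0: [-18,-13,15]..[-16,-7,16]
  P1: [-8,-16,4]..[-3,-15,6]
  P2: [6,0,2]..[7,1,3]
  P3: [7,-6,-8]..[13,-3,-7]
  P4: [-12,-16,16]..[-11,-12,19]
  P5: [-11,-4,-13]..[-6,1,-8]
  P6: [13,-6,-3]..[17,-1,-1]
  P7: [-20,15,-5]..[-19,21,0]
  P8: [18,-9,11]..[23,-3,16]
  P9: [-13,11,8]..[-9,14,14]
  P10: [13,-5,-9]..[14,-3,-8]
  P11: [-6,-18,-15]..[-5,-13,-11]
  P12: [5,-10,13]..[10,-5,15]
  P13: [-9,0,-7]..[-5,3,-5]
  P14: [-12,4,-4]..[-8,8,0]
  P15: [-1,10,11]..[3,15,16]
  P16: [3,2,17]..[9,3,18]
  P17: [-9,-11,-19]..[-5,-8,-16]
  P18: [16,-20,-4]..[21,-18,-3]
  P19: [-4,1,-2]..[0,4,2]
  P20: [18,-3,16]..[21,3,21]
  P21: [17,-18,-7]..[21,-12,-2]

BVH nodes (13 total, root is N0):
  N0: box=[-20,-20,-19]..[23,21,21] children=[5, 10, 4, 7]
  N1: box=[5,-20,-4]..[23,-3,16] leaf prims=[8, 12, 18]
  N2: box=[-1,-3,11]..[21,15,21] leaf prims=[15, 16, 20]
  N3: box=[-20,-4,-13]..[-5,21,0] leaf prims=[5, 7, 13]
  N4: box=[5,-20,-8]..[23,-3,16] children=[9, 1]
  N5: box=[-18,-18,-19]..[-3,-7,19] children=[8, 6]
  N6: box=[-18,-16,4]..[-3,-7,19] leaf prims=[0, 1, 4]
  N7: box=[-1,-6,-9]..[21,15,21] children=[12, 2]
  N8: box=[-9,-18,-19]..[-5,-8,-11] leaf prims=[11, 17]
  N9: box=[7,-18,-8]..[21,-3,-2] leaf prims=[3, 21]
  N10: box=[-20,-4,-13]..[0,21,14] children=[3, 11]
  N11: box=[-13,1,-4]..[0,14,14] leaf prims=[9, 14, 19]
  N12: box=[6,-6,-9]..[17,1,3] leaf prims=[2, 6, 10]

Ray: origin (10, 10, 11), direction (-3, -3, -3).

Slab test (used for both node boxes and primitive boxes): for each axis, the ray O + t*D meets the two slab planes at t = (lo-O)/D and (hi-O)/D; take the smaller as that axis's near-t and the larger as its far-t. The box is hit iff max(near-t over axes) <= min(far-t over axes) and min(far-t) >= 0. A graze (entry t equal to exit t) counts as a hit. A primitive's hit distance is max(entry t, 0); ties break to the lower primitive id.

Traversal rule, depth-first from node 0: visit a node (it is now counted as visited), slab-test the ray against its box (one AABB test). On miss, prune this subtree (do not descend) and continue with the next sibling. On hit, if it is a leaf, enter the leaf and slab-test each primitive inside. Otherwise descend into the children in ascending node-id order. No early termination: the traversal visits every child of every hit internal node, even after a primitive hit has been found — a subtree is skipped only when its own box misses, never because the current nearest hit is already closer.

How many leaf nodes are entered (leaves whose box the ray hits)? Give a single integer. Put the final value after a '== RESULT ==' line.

Trace the traversal:
N0 x:[-13/3,10] y:[-11/3,10] z:[-10/3,10] -> hit [-10/3,10], descend [4, 5, 7, 10]
  N4 x:[-13/3,5/3] y:[13/3,10] z:[-5/3,19/3] -> miss, prune
  N5 x:[13/3,28/3] y:[17/3,28/3] z:[-8/3,10] -> hit [17/3,28/3], descend [6, 8]
    N6 x:[13/3,28/3] y:[17/3,26/3] z:[-8/3,7/3] -> miss, prune
    N8 x:[5,19/3] y:[6,28/3] z:[22/3,10] -> miss, prune
  N7 x:[-11/3,11/3] y:[-5/3,16/3] z:[-10/3,20/3] -> hit [-5/3,11/3], descend [2, 12]
    N2 x:[-11/3,11/3] y:[-5/3,13/3] z:[-10/3,0] -> hit [-5/3,0] leaf, test {P15(miss), P16(miss), P20(miss)}
    N12 x:[-7/3,4/3] y:[3,16/3] z:[8/3,20/3] -> miss, prune
  N10 x:[10/3,10] y:[-11/3,14/3] z:[-1,8] -> hit [10/3,14/3], descend [3, 11]
    N3 x:[5,10] y:[-11/3,14/3] z:[11/3,8] -> miss, prune
    N11 x:[10/3,23/3] y:[-4/3,3] z:[-1,5] -> miss, prune

order=[0, 4, 5, 6, 8, 7, 2, 12, 10, 3, 11]  |boxes|=11  |leaves|=1  hit=miss

== RESULT ==
1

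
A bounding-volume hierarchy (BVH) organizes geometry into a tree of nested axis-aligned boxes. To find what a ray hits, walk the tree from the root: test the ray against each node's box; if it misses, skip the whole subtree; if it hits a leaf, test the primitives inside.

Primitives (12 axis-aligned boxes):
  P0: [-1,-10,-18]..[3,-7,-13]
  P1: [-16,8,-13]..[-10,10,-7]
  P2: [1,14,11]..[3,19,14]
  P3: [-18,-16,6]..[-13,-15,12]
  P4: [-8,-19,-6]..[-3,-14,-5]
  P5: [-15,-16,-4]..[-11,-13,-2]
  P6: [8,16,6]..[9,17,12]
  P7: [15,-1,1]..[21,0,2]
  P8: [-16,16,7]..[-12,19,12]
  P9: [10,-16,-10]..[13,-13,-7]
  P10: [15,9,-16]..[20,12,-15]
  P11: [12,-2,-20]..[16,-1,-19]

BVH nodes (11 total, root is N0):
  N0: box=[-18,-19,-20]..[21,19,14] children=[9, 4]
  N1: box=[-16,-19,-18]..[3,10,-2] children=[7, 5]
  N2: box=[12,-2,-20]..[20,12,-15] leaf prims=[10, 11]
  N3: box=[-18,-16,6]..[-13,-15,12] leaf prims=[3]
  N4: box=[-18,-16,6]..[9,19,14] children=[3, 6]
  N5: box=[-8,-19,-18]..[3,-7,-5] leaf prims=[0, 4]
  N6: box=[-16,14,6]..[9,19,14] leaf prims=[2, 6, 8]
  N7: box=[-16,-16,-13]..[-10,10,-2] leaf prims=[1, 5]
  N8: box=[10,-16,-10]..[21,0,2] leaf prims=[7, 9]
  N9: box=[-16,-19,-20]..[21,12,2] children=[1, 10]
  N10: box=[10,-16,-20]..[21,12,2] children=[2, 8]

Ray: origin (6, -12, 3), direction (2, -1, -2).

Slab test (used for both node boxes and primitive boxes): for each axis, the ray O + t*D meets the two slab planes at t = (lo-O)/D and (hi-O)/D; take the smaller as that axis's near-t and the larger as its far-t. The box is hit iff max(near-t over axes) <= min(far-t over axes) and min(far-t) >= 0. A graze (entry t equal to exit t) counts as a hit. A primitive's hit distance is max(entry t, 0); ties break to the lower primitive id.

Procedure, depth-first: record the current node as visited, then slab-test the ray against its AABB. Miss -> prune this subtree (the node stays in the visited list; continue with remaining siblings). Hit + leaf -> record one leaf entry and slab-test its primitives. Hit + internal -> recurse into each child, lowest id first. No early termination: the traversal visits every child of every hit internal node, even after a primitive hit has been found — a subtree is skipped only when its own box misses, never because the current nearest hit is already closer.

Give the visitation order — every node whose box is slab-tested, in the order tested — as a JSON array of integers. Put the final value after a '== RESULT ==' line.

Trace the traversal:
N0 x:[-12,15/2] y:[-31,7] z:[-11/2,23/2] -> hit [-11/2,7], descend [4, 9]
  N4 x:[-12,3/2] y:[-31,4] z:[-11/2,-3/2] -> miss, prune
  N9 x:[-11,15/2] y:[-24,7] z:[1/2,23/2] -> hit [1/2,7], descend [1, 10]
    N1 x:[-11,-3/2] y:[-22,7] z:[5/2,21/2] -> miss, prune
    N10 x:[2,15/2] y:[-24,4] z:[1/2,23/2] -> hit [2,4], descend [2, 8]
      N2 x:[3,7] y:[-24,-10] z:[9,23/2] -> miss, prune
      N8 x:[2,15/2] y:[-12,4] z:[1/2,13/2] -> hit [2,4] leaf, test {P7(miss), P9(miss)}

Visited [0, 4, 9, 1, 10, 2, 8]. Tests: 7 box, 1 leaf. Nearest: miss.

== RESULT ==
[0, 4, 9, 1, 10, 2, 8]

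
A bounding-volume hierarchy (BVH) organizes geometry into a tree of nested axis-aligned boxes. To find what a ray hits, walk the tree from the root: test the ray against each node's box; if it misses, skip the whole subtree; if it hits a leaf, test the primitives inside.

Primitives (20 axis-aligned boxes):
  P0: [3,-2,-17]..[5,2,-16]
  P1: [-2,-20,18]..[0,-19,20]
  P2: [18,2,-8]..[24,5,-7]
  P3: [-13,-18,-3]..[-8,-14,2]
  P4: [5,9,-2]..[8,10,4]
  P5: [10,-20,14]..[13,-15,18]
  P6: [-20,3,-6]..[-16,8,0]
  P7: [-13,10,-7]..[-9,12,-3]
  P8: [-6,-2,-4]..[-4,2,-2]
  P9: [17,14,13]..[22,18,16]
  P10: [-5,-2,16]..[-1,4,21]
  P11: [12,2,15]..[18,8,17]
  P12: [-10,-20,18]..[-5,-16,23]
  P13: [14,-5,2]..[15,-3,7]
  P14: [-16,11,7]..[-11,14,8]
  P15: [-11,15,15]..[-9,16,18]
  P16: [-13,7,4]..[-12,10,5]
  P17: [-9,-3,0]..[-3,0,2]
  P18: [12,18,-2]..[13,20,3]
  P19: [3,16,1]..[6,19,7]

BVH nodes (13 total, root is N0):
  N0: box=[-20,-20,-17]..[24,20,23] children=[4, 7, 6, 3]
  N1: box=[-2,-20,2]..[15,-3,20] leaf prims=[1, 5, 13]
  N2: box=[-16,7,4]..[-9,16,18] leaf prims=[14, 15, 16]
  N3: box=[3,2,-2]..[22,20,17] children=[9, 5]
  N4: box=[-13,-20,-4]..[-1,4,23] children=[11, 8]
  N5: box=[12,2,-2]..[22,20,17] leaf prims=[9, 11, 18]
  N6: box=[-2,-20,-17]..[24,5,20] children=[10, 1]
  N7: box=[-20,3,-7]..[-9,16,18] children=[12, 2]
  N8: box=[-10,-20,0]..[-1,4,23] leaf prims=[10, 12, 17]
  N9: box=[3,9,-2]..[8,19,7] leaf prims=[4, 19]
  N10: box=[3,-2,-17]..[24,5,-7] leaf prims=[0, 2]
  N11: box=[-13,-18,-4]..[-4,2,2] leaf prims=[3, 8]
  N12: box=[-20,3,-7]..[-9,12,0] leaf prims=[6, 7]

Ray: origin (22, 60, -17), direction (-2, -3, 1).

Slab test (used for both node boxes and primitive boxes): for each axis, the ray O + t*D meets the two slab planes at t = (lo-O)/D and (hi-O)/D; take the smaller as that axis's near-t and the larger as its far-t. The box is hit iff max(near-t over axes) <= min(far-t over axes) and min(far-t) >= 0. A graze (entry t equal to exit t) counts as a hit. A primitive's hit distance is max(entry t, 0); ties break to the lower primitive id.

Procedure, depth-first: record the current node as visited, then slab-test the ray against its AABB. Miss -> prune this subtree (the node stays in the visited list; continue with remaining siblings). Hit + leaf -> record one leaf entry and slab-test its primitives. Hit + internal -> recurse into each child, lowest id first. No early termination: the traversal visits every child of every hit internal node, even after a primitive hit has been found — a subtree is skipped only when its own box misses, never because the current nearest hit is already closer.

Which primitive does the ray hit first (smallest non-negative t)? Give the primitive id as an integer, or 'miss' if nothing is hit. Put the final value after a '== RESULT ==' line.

Trace the traversal:
N0 x:[-1,21] y:[40/3,80/3] z:[0,40] -> hit [40/3,21], descend [3, 4, 6, 7]
  N3 x:[0,19/2] y:[40/3,58/3] z:[15,34] -> miss, prune
  N4 x:[23/2,35/2] y:[56/3,80/3] z:[13,40] -> miss, prune
  N6 x:[-1,12] y:[55/3,80/3] z:[0,37] -> miss, prune
  N7 x:[31/2,21] y:[44/3,19] z:[10,35] -> hit [31/2,19], descend [2, 12]
    N2 x:[31/2,19] y:[44/3,53/3] z:[21,35] -> miss, prune
    N12 x:[31/2,21] y:[16,19] z:[10,17] -> hit [16,17] leaf, test {P6(miss), P7(miss)}

Summary -> nodes [0, 3, 4, 6, 7, 2, 12]; box-tests=7; leaf-entries=1; first=miss

== RESULT ==
miss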